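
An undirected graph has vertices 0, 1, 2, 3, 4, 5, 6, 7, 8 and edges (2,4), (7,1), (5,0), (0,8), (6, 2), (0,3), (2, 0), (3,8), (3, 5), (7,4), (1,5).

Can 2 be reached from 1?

Explore from 1.
Distance 1: reach 5, 7.
Distance 2: reach 0, 3, 4.
Distance 3: reach 2, 8.
Found 2.

Yes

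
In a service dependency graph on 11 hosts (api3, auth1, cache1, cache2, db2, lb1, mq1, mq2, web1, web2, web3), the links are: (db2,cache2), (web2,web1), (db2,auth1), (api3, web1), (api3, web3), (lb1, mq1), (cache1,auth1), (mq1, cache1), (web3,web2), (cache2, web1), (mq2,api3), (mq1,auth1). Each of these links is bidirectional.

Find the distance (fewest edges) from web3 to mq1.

6

Distance 0: web3.
Distance 1: api3, web2.
Distance 2: mq2, web1.
Distance 3: cache2.
Distance 4: db2.
Distance 5: auth1.
Distance 6: cache1, mq1 — contains mq1.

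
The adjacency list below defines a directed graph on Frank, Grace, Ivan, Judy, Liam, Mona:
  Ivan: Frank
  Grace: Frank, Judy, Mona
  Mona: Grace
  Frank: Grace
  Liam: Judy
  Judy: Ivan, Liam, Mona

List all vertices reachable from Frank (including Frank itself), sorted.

Start at Frank.
Its neighbours: Grace.
Then their neighbours: Judy, Mona.
Then next layer: Ivan, Liam.
Every vertex is now reached.

Frank, Grace, Ivan, Judy, Liam, Mona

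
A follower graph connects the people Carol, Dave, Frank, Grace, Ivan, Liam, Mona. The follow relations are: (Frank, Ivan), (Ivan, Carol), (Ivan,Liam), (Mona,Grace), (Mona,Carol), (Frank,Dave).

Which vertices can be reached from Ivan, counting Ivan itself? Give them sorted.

Carol, Ivan, Liam

Start at Ivan.
Its neighbours: Carol, Liam.
Nothing further is reachable.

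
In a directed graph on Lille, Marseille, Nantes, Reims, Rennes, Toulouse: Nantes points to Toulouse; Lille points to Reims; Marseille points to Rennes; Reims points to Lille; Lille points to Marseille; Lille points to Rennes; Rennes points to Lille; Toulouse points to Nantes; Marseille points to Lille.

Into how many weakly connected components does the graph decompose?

2

From Lille: component {Lille, Marseille, Reims, Rennes}.
From Nantes: component {Nantes, Toulouse}.
That's 2 components.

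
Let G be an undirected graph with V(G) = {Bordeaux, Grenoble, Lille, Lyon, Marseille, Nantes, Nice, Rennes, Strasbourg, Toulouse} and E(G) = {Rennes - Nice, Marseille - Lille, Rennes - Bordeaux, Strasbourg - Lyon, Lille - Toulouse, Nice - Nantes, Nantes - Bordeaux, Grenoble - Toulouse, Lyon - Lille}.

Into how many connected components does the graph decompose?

From Bordeaux: component {Bordeaux, Nantes, Nice, Rennes}.
From Grenoble: component {Grenoble, Lille, Lyon, Marseille, Strasbourg, Toulouse}.
That's 2 components.

2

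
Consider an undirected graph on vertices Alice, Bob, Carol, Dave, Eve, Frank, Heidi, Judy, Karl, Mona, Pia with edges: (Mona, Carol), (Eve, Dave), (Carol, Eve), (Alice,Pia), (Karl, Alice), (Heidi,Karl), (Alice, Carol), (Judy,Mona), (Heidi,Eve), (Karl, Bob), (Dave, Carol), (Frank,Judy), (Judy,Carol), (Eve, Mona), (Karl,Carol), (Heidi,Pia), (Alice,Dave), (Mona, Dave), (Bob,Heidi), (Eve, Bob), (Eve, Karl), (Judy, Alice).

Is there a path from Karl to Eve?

Yes

Explore from Karl.
Distance 1: reach Alice, Bob, Carol, Eve, Heidi.
Found Eve.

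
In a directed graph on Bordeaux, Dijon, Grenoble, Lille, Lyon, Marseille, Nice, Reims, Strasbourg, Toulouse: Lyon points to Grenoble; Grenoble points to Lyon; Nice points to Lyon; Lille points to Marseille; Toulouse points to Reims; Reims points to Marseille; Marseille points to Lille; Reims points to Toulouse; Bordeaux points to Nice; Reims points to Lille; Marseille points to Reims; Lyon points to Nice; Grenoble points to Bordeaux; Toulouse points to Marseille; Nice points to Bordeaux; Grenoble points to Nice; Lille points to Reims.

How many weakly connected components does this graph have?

From Bordeaux: component {Bordeaux, Grenoble, Lyon, Nice}.
From Dijon: component {Dijon}.
From Lille: component {Lille, Marseille, Reims, Toulouse}.
From Strasbourg: component {Strasbourg}.
That's 4 components.

4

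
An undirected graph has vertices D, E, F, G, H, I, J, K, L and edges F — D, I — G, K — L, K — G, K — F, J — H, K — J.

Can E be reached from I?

Explore from I.
Distance 1: reach G.
Distance 2: reach K.
Distance 3: reach F, J, L.
Distance 4: reach D, H.
The search is exhausted without reaching E; it lies in a different component.

No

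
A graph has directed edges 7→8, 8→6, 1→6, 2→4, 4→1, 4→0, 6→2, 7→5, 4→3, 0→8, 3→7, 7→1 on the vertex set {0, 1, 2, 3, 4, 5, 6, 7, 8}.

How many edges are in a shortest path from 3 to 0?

6

Distance 0: 3.
Distance 1: 7.
Distance 2: 1, 5, 8.
Distance 3: 6.
Distance 4: 2.
Distance 5: 4.
Distance 6: 0 — contains 0.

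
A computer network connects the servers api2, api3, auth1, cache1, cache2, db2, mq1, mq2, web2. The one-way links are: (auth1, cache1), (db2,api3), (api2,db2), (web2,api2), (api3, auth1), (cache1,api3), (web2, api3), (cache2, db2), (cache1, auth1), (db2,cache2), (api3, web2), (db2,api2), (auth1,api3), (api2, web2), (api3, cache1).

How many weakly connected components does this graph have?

From api2: component {api2, api3, auth1, cache1, cache2, db2, web2}.
From mq1: component {mq1}.
From mq2: component {mq2}.
That's 3 components.

3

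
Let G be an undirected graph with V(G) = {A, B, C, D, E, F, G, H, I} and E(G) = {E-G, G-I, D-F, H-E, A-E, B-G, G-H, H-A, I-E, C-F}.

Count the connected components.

2

From A: component {A, B, E, G, H, I}.
From C: component {C, D, F}.
That's 2 components.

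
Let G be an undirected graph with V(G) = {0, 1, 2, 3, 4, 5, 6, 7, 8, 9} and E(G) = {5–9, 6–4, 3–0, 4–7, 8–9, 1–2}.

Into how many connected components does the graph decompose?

4

From 0: component {0, 3}.
From 1: component {1, 2}.
From 4: component {4, 6, 7}.
From 5: component {5, 8, 9}.
That's 4 components.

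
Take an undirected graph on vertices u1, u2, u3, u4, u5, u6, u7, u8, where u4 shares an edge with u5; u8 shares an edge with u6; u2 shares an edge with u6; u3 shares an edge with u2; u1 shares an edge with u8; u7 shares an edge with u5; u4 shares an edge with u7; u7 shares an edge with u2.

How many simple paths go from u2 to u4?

u2–u7–u4
u2–u7–u5–u4

2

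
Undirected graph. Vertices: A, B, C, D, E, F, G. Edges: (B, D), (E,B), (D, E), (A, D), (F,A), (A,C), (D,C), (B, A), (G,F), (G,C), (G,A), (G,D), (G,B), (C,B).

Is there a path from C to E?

Explore from C.
Distance 1: reach A, B, D, G.
Distance 2: reach E, F.
Found E.

Yes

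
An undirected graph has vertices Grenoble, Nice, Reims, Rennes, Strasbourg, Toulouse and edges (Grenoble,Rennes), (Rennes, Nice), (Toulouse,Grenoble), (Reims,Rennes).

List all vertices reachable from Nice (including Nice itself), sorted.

Grenoble, Nice, Reims, Rennes, Toulouse

Start at Nice.
Its neighbours: Rennes.
Then their neighbours: Grenoble, Reims.
Then next layer: Toulouse.
Nothing further is reachable.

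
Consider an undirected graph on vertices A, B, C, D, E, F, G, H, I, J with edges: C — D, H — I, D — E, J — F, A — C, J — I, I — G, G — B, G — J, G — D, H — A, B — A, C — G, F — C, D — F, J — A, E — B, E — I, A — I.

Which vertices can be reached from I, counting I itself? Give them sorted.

Start at I.
Its neighbours: A, E, G, H, J.
Then their neighbours: B, C, D, F.
Every vertex is now reached.

A, B, C, D, E, F, G, H, I, J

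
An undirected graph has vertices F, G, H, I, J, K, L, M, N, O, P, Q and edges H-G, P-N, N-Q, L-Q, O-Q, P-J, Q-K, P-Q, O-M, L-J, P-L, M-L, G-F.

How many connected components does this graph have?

From F: component {F, G, H}.
From I: component {I}.
From J: component {J, K, L, M, N, O, P, Q}.
That's 3 components.

3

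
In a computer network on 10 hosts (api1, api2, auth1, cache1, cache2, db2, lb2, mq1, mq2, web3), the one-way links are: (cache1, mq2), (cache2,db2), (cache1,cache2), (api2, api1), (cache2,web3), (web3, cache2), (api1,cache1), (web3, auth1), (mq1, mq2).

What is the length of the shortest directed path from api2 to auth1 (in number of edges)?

Distance 0: api2.
Distance 1: api1.
Distance 2: cache1.
Distance 3: cache2, mq2.
Distance 4: db2, web3.
Distance 5: auth1 — contains auth1.

5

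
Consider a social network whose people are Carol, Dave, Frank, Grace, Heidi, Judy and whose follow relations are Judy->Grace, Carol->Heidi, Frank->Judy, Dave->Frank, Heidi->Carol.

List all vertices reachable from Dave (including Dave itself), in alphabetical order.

Dave, Frank, Grace, Judy

Start at Dave.
Its neighbours: Frank.
Then their neighbours: Judy.
Then next layer: Grace.
Nothing further is reachable.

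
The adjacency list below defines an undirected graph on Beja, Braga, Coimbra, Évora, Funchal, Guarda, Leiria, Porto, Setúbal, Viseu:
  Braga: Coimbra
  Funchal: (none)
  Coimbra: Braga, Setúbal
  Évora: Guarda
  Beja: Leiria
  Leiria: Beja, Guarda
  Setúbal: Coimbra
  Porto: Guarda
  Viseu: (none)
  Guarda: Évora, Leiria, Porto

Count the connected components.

4

From Beja: component {Beja, Évora, Guarda, Leiria, Porto}.
From Braga: component {Braga, Coimbra, Setúbal}.
From Funchal: component {Funchal}.
From Viseu: component {Viseu}.
That's 4 components.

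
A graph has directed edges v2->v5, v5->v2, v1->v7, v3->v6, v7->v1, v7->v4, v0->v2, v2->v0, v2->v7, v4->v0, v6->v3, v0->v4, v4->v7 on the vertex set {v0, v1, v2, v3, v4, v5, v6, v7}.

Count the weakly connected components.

From v0: component {v0, v1, v2, v4, v5, v7}.
From v3: component {v3, v6}.
That's 2 components.

2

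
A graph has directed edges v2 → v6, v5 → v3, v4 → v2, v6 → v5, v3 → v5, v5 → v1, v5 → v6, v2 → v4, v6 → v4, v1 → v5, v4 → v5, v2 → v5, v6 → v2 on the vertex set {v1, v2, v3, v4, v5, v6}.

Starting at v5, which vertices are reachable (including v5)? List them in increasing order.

v1, v2, v3, v4, v5, v6

Start at v5.
Its neighbours: v1, v3, v6.
Then their neighbours: v2, v4.
Every vertex is now reached.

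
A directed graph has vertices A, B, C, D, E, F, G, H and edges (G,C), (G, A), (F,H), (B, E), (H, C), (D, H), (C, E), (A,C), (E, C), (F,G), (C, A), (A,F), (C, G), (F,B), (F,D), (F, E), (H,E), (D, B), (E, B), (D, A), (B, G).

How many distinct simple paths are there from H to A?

7

H→C→A
H→C→E→B→G→A
H→C→G→A
H→E→B→G→A
H→E→B→G→C→A
H→E→C→A
H→E→C→G→A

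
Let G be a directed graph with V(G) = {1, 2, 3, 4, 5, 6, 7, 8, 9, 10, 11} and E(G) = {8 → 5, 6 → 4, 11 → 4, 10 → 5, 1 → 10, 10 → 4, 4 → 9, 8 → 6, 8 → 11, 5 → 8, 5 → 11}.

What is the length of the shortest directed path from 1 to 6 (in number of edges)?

4

Distance 0: 1.
Distance 1: 10.
Distance 2: 4, 5.
Distance 3: 8, 9, 11.
Distance 4: 6 — contains 6.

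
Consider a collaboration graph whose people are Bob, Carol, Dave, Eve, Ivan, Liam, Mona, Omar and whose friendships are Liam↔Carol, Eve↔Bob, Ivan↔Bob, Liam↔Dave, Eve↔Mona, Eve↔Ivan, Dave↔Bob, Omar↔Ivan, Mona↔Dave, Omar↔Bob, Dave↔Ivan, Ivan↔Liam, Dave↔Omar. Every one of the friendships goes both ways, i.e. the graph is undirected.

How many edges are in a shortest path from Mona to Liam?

Distance 0: Mona.
Distance 1: Dave, Eve.
Distance 2: Bob, Ivan, Liam, Omar — contains Liam.

2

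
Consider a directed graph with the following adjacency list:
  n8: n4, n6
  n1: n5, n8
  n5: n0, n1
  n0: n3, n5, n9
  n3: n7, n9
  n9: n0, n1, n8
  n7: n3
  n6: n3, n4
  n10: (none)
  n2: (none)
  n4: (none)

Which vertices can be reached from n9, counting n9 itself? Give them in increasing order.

Start at n9.
Its neighbours: n0, n1, n8.
Then their neighbours: n3, n4, n5, n6.
Then next layer: n7.
Nothing further is reachable.

n0, n1, n3, n4, n5, n6, n7, n8, n9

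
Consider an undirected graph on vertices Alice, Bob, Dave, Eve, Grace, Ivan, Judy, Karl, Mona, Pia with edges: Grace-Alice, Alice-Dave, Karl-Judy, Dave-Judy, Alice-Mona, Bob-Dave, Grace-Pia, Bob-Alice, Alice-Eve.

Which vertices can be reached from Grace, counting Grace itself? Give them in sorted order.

Alice, Bob, Dave, Eve, Grace, Judy, Karl, Mona, Pia

Start at Grace.
Its neighbours: Alice, Pia.
Then their neighbours: Bob, Dave, Eve, Mona.
Then next layer: Judy.
Then next layer: Karl.
Nothing further is reachable.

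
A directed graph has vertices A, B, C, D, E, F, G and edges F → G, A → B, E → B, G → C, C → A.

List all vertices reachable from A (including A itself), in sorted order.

Start at A.
Its neighbours: B.
Nothing further is reachable.

A, B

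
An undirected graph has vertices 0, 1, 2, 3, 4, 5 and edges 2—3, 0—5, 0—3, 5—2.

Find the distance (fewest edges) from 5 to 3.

2

Distance 0: 5.
Distance 1: 0, 2.
Distance 2: 3 — contains 3.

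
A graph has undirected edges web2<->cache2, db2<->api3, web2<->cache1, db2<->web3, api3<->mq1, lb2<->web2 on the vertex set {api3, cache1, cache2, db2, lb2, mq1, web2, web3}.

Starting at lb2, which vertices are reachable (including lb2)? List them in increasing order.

cache1, cache2, lb2, web2

Start at lb2.
Its neighbours: web2.
Then their neighbours: cache1, cache2.
Nothing further is reachable.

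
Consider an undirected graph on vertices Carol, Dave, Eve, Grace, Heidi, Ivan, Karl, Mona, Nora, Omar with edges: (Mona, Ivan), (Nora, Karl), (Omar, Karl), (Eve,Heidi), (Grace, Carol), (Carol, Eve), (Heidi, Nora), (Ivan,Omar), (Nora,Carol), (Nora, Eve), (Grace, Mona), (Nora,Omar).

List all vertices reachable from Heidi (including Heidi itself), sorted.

Carol, Eve, Grace, Heidi, Ivan, Karl, Mona, Nora, Omar

Start at Heidi.
Its neighbours: Eve, Nora.
Then their neighbours: Carol, Karl, Omar.
Then next layer: Grace, Ivan.
Then next layer: Mona.
Nothing further is reachable.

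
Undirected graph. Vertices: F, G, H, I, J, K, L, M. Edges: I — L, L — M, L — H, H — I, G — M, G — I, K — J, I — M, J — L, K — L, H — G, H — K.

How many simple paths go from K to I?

K–H–G–I
K–H–G–M–I
K–H–G–M–L–I
K–H–I
K–H–L–I
K–H–L–M–G–I
K–H–L–M–I
K–J–L–H–G–I
... and 13 more.

21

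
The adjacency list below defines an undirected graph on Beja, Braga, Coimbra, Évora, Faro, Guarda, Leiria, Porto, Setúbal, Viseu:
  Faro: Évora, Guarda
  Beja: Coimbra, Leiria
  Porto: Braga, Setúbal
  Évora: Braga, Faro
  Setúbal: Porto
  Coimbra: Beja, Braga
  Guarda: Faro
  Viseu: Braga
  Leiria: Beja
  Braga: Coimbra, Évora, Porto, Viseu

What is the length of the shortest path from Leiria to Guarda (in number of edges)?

Distance 0: Leiria.
Distance 1: Beja.
Distance 2: Coimbra.
Distance 3: Braga.
Distance 4: Évora, Porto, Viseu.
Distance 5: Faro, Setúbal.
Distance 6: Guarda — contains Guarda.

6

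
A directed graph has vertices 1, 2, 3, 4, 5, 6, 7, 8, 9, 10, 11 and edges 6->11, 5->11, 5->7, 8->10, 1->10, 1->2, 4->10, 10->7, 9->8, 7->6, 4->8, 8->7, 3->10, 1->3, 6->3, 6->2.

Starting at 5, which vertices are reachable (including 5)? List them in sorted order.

2, 3, 5, 6, 7, 10, 11

Start at 5.
Its neighbours: 7, 11.
Then their neighbours: 6.
Then next layer: 2, 3.
Then next layer: 10.
Nothing further is reachable.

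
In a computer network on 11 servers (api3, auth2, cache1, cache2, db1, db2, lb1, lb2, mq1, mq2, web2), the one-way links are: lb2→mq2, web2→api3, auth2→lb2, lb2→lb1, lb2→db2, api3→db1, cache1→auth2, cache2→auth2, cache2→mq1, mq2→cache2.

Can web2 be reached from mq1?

mq1 has no outgoing edges, so nothing is reachable from it.

No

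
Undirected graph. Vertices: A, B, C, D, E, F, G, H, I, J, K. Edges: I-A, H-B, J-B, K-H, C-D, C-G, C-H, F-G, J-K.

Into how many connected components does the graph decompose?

From A: component {A, I}.
From B: component {B, C, D, F, G, H, J, K}.
From E: component {E}.
That's 3 components.

3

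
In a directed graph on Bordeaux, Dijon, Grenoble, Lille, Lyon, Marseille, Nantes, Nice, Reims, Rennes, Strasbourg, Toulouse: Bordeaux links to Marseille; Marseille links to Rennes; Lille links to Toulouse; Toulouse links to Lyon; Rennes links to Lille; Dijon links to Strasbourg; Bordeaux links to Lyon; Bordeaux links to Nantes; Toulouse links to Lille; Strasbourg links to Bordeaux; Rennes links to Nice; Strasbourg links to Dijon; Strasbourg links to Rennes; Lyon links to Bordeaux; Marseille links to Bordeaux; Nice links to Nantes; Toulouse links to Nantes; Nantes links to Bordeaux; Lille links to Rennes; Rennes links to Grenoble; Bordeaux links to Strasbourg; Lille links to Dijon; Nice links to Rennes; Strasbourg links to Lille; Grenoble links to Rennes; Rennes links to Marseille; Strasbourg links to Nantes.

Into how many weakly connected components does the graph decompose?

From Bordeaux: component {Bordeaux, Dijon, Grenoble, Lille, Lyon, Marseille, Nantes, Nice, Rennes, Strasbourg, Toulouse}.
From Reims: component {Reims}.
That's 2 components.

2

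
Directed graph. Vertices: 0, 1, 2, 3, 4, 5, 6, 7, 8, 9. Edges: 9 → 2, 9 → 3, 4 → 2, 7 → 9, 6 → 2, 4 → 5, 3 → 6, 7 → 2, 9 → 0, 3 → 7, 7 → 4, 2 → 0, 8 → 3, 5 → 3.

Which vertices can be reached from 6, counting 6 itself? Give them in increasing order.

Start at 6.
Its neighbours: 2.
Then their neighbours: 0.
Nothing further is reachable.

0, 2, 6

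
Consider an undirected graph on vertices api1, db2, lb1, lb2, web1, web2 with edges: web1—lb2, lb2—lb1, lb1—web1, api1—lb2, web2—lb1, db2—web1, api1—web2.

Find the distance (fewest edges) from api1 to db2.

3

Distance 0: api1.
Distance 1: lb2, web2.
Distance 2: lb1, web1.
Distance 3: db2 — contains db2.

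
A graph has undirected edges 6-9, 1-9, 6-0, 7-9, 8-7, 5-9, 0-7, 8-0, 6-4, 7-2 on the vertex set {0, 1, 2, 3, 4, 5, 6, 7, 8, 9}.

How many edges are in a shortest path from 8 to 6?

Distance 0: 8.
Distance 1: 0, 7.
Distance 2: 2, 6, 9 — contains 6.

2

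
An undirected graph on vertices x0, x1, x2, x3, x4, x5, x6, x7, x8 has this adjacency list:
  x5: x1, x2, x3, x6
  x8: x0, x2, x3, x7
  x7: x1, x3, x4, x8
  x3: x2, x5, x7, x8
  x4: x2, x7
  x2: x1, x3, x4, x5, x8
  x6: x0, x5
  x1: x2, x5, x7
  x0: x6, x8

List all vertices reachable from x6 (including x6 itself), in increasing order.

Start at x6.
Its neighbours: x0, x5.
Then their neighbours: x1, x2, x3, x8.
Then next layer: x4, x7.
Every vertex is now reached.

x0, x1, x2, x3, x4, x5, x6, x7, x8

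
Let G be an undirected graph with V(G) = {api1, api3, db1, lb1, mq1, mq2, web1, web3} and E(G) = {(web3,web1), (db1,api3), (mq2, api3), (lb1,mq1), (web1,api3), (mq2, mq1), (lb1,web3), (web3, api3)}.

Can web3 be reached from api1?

api1 has no edges, so nothing is reachable from it.

No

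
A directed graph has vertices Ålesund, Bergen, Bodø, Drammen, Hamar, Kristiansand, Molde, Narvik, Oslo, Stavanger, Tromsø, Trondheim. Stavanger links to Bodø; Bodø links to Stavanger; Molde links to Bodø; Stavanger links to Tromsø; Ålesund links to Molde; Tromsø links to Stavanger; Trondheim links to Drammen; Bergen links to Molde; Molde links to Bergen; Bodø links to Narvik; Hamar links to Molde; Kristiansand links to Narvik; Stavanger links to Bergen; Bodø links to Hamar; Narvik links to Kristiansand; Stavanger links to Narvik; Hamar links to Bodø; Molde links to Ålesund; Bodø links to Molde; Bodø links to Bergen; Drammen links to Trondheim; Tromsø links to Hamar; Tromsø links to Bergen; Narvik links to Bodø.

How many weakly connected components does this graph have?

3

From Ålesund: component {Ålesund, Bergen, Bodø, Hamar, Kristiansand, Molde, Narvik, Stavanger, Tromsø}.
From Drammen: component {Drammen, Trondheim}.
From Oslo: component {Oslo}.
That's 3 components.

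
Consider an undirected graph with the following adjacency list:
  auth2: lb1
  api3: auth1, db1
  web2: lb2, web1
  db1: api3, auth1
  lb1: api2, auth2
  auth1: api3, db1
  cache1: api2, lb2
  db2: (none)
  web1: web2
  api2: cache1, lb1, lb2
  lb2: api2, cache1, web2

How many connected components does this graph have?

From api2: component {api2, auth2, cache1, lb1, lb2, web1, web2}.
From api3: component {api3, auth1, db1}.
From db2: component {db2}.
That's 3 components.

3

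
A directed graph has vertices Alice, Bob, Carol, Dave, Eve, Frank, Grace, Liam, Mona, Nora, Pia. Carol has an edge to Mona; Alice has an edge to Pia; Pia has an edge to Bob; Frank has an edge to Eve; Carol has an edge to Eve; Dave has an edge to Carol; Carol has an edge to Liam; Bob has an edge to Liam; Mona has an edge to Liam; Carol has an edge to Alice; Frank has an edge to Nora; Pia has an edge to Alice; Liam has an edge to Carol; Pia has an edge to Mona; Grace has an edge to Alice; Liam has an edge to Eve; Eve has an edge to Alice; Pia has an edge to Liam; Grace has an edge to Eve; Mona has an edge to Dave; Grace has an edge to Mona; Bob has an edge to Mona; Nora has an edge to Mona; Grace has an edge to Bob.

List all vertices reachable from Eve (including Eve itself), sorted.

Alice, Bob, Carol, Dave, Eve, Liam, Mona, Pia

Start at Eve.
Its neighbours: Alice.
Then their neighbours: Pia.
Then next layer: Bob, Liam, Mona.
Then next layer: Carol, Dave.
Nothing further is reachable.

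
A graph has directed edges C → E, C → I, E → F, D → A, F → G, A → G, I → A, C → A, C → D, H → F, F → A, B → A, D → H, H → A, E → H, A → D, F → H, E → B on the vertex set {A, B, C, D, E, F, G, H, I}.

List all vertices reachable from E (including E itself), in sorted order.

A, B, D, E, F, G, H

Start at E.
Its neighbours: B, F, H.
Then their neighbours: A, G.
Then next layer: D.
Nothing further is reachable.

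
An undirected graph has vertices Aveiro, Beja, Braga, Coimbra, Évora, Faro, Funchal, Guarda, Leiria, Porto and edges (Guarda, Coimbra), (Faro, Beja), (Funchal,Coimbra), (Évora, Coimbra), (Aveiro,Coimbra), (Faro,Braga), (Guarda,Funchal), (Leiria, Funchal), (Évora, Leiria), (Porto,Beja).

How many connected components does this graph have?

2

From Aveiro: component {Aveiro, Coimbra, Évora, Funchal, Guarda, Leiria}.
From Beja: component {Beja, Braga, Faro, Porto}.
That's 2 components.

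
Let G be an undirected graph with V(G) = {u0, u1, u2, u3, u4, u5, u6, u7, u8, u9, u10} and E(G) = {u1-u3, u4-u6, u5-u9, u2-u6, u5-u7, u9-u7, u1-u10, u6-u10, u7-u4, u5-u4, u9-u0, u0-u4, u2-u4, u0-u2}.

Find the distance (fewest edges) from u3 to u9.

Distance 0: u3.
Distance 1: u1.
Distance 2: u10.
Distance 3: u6.
Distance 4: u2, u4.
Distance 5: u0, u5, u7.
Distance 6: u9 — contains u9.

6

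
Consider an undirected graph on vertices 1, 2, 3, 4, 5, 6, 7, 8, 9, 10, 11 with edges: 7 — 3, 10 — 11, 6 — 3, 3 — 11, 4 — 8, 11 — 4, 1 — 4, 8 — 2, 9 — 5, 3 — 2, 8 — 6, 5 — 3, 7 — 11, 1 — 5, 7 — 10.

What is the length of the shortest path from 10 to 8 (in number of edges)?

3

Distance 0: 10.
Distance 1: 7, 11.
Distance 2: 3, 4.
Distance 3: 1, 2, 5, 6, 8 — contains 8.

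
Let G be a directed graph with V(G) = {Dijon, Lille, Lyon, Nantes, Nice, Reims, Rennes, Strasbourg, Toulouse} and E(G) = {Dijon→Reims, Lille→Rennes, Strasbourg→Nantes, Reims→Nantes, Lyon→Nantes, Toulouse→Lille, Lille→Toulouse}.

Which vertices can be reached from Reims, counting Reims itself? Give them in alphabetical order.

Start at Reims.
Its neighbours: Nantes.
Nothing further is reachable.

Nantes, Reims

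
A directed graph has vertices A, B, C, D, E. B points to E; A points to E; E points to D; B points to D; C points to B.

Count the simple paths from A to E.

1

A→E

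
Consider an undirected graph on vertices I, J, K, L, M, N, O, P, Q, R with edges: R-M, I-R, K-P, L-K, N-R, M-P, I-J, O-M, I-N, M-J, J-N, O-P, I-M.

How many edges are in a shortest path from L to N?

5

Distance 0: L.
Distance 1: K.
Distance 2: P.
Distance 3: M, O.
Distance 4: I, J, R.
Distance 5: N — contains N.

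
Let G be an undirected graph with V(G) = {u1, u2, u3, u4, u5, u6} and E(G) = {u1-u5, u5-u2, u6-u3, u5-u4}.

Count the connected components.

2

From u1: component {u1, u2, u4, u5}.
From u3: component {u3, u6}.
That's 2 components.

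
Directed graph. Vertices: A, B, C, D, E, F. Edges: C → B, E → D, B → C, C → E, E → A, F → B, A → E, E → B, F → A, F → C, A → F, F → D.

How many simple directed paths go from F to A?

3

F→A
F→B→C→E→A
F→C→E→A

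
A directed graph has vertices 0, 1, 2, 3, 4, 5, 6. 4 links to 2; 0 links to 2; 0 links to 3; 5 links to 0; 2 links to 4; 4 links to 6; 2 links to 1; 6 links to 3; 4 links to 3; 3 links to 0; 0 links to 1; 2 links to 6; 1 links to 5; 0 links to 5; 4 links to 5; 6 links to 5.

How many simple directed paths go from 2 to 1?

2→1
2→4→3→0→1
2→4→5→0→1
2→4→6→3→0→1
2→4→6→5→0→1
2→6→3→0→1
2→6→5→0→1

7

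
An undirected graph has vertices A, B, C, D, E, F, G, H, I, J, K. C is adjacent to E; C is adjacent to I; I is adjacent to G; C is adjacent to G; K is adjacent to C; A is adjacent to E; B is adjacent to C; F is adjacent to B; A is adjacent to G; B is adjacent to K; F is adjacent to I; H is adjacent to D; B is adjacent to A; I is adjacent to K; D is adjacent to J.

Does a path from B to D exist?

No

Explore from B.
Distance 1: reach A, C, F, K.
Distance 2: reach E, G, I.
The search is exhausted without reaching D; it lies in a different component.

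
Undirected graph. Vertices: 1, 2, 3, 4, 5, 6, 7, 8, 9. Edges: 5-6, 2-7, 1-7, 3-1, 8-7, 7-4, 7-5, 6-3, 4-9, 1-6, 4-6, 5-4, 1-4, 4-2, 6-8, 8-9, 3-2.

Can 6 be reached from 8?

Yes

Explore from 8.
Distance 1: reach 6, 7, 9.
Found 6.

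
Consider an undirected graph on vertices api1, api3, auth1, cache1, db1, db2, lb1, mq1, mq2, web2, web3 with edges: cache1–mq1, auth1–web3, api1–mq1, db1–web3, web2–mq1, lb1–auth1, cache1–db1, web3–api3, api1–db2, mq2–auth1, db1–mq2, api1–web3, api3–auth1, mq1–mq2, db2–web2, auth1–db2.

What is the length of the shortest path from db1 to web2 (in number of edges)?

Distance 0: db1.
Distance 1: cache1, mq2, web3.
Distance 2: api1, api3, auth1, mq1.
Distance 3: db2, lb1, web2 — contains web2.

3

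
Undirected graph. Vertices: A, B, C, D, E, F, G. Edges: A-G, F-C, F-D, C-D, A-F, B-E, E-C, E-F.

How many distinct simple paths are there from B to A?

3

B–E–C–D–F–A
B–E–C–F–A
B–E–F–A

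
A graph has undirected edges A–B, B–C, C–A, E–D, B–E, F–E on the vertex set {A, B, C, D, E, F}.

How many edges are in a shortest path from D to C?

Distance 0: D.
Distance 1: E.
Distance 2: B, F.
Distance 3: A, C — contains C.

3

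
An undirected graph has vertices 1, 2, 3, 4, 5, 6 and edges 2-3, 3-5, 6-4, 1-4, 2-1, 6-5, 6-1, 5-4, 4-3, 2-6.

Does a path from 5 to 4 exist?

Yes

Explore from 5.
Distance 1: reach 3, 4, 6.
Found 4.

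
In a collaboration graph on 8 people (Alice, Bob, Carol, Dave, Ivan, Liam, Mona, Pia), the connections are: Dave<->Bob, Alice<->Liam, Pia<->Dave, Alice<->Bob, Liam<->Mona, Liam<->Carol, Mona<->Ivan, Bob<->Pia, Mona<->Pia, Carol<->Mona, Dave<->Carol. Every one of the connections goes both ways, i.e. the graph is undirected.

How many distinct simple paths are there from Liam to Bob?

Liam–Alice–Bob
Liam–Carol–Dave–Bob
Liam–Carol–Dave–Pia–Bob
Liam–Carol–Mona–Pia–Bob
Liam–Carol–Mona–Pia–Dave–Bob
Liam–Mona–Carol–Dave–Bob
Liam–Mona–Carol–Dave–Pia–Bob
Liam–Mona–Pia–Bob
Liam–Mona–Pia–Dave–Bob

9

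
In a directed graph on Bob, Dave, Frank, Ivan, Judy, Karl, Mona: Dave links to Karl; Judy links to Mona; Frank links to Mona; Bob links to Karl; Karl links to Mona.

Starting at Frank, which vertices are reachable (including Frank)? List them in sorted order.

Start at Frank.
Its neighbours: Mona.
Nothing further is reachable.

Frank, Mona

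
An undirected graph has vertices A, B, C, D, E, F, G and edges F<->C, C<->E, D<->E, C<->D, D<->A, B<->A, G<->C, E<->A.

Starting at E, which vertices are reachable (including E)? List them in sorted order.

A, B, C, D, E, F, G

Start at E.
Its neighbours: A, C, D.
Then their neighbours: B, F, G.
Every vertex is now reached.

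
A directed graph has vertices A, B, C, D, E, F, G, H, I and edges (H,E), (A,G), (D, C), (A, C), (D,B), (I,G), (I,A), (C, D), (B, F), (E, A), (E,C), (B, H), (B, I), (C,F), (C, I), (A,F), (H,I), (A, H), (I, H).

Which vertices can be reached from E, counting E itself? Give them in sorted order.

A, B, C, D, E, F, G, H, I

Start at E.
Its neighbours: A, C.
Then their neighbours: D, F, G, H, I.
Then next layer: B.
Every vertex is now reached.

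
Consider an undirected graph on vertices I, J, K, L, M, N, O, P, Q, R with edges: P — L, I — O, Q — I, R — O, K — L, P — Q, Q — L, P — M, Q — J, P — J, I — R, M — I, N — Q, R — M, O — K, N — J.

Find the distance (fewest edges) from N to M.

3

Distance 0: N.
Distance 1: J, Q.
Distance 2: I, L, P.
Distance 3: K, M, O, R — contains M.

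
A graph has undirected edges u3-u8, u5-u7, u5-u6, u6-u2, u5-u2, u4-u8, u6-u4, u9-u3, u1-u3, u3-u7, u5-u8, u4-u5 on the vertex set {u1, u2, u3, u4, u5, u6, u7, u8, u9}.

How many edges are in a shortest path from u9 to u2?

Distance 0: u9.
Distance 1: u3.
Distance 2: u1, u7, u8.
Distance 3: u4, u5.
Distance 4: u2, u6 — contains u2.

4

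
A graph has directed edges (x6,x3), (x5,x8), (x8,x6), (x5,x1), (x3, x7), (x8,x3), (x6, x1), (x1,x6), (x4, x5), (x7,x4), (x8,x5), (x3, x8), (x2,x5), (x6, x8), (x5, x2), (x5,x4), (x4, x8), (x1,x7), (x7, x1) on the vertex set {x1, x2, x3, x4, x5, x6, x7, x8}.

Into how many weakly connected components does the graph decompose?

1

From x1: component {x1, x2, x3, x4, x5, x6, x7, x8}.
That's 1 component.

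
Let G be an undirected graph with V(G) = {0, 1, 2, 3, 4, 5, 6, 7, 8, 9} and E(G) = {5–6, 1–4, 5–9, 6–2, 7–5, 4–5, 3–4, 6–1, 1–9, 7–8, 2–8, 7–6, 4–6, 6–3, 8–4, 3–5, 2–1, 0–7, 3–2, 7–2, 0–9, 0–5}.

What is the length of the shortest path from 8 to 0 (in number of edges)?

2

Distance 0: 8.
Distance 1: 2, 4, 7.
Distance 2: 0, 1, 3, 5, 6 — contains 0.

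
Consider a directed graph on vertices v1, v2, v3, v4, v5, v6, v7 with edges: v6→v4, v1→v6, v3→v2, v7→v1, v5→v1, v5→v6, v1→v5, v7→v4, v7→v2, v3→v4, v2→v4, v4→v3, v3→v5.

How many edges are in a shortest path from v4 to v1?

3

Distance 0: v4.
Distance 1: v3.
Distance 2: v2, v5.
Distance 3: v1, v6 — contains v1.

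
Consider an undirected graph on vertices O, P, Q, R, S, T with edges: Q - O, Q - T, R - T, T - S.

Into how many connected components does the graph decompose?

From O: component {O, Q, R, S, T}.
From P: component {P}.
That's 2 components.

2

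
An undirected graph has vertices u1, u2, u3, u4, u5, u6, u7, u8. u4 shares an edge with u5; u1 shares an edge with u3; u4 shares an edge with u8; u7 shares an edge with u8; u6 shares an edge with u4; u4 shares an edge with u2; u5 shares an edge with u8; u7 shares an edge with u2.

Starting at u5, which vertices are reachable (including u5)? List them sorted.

u2, u4, u5, u6, u7, u8

Start at u5.
Its neighbours: u4, u8.
Then their neighbours: u2, u6, u7.
Nothing further is reachable.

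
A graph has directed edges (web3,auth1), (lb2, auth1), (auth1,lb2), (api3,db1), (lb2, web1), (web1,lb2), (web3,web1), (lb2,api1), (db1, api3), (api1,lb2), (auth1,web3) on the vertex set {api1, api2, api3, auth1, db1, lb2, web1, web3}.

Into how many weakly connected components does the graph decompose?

From api1: component {api1, auth1, lb2, web1, web3}.
From api2: component {api2}.
From api3: component {api3, db1}.
That's 3 components.

3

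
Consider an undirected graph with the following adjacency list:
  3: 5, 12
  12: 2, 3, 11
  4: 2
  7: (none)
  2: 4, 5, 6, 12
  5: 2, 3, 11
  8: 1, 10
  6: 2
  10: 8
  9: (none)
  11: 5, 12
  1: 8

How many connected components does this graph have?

From 1: component {1, 8, 10}.
From 2: component {2, 3, 4, 5, 6, 11, 12}.
From 7: component {7}.
From 9: component {9}.
That's 4 components.

4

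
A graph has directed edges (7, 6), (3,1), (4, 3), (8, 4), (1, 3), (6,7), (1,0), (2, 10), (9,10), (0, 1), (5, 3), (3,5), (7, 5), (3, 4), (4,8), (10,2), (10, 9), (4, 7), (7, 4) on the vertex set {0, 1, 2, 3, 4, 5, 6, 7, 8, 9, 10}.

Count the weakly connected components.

From 0: component {0, 1, 3, 4, 5, 6, 7, 8}.
From 2: component {2, 9, 10}.
That's 2 components.

2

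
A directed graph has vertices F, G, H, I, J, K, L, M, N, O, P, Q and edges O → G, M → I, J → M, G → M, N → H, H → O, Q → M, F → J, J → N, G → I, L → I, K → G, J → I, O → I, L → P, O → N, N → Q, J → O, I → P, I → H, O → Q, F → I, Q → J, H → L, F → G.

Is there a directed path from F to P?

Explore from F.
Distance 1: reach G, I, J.
Distance 2: reach H, M, N, O, P.
Found P.

Yes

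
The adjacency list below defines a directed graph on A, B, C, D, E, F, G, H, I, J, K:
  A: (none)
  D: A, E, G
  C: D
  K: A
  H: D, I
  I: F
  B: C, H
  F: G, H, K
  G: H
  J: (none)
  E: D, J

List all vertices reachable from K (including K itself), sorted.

Start at K.
Its neighbours: A.
Nothing further is reachable.

A, K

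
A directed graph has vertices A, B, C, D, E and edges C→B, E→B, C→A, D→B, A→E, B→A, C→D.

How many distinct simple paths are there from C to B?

C→A→E→B
C→B
C→D→B

3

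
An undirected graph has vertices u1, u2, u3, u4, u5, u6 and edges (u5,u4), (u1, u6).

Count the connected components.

4

From u1: component {u1, u6}.
From u2: component {u2}.
From u3: component {u3}.
From u4: component {u4, u5}.
That's 4 components.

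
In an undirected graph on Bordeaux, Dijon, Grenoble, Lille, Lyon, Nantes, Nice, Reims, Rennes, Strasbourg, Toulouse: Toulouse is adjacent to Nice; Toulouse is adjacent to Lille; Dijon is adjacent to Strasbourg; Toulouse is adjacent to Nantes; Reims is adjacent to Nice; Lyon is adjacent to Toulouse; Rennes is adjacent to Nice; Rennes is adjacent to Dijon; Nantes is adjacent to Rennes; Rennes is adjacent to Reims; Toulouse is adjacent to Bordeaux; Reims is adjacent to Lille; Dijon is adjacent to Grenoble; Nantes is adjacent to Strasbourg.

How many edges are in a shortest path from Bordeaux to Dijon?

4

Distance 0: Bordeaux.
Distance 1: Toulouse.
Distance 2: Lille, Lyon, Nantes, Nice.
Distance 3: Reims, Rennes, Strasbourg.
Distance 4: Dijon — contains Dijon.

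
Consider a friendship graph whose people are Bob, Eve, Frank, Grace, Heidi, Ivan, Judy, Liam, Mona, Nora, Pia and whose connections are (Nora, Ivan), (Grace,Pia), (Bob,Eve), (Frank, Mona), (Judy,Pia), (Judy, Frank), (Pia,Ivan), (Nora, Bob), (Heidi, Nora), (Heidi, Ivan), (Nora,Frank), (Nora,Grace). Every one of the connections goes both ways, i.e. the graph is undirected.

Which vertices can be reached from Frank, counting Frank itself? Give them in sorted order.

Bob, Eve, Frank, Grace, Heidi, Ivan, Judy, Mona, Nora, Pia

Start at Frank.
Its neighbours: Judy, Mona, Nora.
Then their neighbours: Bob, Grace, Heidi, Ivan, Pia.
Then next layer: Eve.
Nothing further is reachable.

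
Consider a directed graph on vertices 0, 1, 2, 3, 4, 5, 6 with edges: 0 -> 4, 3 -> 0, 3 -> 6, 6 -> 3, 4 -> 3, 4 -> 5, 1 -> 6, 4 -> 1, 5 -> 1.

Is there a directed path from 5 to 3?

Explore from 5.
Distance 1: reach 1.
Distance 2: reach 6.
Distance 3: reach 3.
Found 3.

Yes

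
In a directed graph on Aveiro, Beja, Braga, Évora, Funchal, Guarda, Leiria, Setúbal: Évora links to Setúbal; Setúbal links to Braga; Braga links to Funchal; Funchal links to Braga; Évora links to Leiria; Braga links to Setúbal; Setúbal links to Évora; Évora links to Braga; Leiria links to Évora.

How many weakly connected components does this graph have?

4

From Aveiro: component {Aveiro}.
From Beja: component {Beja}.
From Braga: component {Braga, Évora, Funchal, Leiria, Setúbal}.
From Guarda: component {Guarda}.
That's 4 components.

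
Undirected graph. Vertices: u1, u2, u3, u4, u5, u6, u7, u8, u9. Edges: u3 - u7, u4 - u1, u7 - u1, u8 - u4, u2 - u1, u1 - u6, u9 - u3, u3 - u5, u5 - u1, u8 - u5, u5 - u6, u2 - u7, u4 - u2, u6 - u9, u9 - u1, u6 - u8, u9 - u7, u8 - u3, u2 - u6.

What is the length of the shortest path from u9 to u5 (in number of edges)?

Distance 0: u9.
Distance 1: u1, u3, u6, u7.
Distance 2: u2, u4, u5, u8 — contains u5.

2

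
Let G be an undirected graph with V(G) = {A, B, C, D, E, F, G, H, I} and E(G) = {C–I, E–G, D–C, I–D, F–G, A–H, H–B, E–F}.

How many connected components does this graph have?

From A: component {A, B, H}.
From C: component {C, D, I}.
From E: component {E, F, G}.
That's 3 components.

3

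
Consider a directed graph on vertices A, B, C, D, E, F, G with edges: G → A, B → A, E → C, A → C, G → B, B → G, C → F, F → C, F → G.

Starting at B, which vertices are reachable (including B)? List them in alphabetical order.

Start at B.
Its neighbours: A, G.
Then their neighbours: C.
Then next layer: F.
Nothing further is reachable.

A, B, C, F, G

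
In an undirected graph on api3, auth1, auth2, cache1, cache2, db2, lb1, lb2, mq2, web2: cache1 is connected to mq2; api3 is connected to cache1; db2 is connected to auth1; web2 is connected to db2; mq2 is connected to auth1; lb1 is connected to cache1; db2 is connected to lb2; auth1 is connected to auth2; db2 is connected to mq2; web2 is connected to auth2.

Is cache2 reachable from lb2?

Explore from lb2.
Distance 1: reach db2.
Distance 2: reach auth1, mq2, web2.
Distance 3: reach auth2, cache1.
Distance 4: reach api3, lb1.
The search is exhausted without reaching cache2; it lies in a different component.

No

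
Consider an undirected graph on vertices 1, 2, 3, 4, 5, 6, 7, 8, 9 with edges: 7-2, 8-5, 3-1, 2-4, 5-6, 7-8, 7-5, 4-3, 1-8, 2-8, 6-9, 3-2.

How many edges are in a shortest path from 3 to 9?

Distance 0: 3.
Distance 1: 1, 2, 4.
Distance 2: 7, 8.
Distance 3: 5.
Distance 4: 6.
Distance 5: 9 — contains 9.

5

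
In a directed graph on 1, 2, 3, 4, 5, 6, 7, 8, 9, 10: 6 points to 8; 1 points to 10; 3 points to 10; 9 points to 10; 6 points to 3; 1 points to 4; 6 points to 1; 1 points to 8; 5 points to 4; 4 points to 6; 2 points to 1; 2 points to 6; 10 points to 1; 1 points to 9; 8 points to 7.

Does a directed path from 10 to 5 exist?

No

Explore from 10.
Distance 1: reach 1.
Distance 2: reach 4, 8, 9.
Distance 3: reach 6, 7.
Distance 4: reach 3.
The search from 10 is exhausted; no directed path reaches 5.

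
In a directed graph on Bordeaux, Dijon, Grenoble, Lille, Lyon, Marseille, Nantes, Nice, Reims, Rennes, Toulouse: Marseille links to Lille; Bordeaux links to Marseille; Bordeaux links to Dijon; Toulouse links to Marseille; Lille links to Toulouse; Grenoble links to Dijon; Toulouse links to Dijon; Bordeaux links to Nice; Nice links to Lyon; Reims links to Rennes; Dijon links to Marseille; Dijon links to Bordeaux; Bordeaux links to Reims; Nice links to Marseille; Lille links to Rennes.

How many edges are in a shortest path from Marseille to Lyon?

Distance 0: Marseille.
Distance 1: Lille.
Distance 2: Rennes, Toulouse.
Distance 3: Dijon.
Distance 4: Bordeaux.
Distance 5: Nice, Reims.
Distance 6: Lyon — contains Lyon.

6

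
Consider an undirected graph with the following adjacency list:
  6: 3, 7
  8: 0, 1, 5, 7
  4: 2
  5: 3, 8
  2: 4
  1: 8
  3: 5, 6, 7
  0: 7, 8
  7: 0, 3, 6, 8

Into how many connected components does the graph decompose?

2

From 0: component {0, 1, 3, 5, 6, 7, 8}.
From 2: component {2, 4}.
That's 2 components.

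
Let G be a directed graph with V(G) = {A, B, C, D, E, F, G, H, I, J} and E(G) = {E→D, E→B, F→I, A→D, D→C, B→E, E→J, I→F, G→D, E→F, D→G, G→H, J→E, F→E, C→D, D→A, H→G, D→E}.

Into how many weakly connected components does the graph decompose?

1

From A: component {A, B, C, D, E, F, G, H, I, J}.
That's 1 component.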